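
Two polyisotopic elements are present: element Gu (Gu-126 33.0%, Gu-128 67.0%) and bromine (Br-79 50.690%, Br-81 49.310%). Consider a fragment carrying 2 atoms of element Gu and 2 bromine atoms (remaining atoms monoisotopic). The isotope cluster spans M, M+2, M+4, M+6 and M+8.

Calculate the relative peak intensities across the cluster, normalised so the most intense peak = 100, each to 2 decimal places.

7.71 : 46.31 : 100.00 : 91.47 : 30.08

Element Gu pattern (n=2): 0.1089 : 0.4422 : 0.4489
Bromine pattern (n=2): 0.25694761 : 0.49990478 : 0.24314761
Convolve the two distributions (both contribute in 2-u steps):
  M: 0.1089×0.25694761 = 0.027982
  M+2: 0.1089×0.49990478 + 0.4422×0.25694761 = 0.168062
  M+4: 0.1089×0.24314761 + 0.4422×0.49990478 + 0.4489×0.25694761 = 0.362880
  M+6: 0.4422×0.24314761 + 0.4489×0.49990478 = 0.331927
  M+8: 0.4489×0.24314761 = 0.109149
Scale to base peak (0.362880) = 100: 7.71 : 46.31 : 100.00 : 91.47 : 30.08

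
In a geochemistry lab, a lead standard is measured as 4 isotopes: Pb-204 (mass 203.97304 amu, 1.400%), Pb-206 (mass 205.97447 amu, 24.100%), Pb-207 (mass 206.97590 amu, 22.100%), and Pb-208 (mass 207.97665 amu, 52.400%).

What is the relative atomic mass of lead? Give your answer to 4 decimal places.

The abundance-weighted mean is 0.01400 × 203.97304 + 0.24100 × 205.97447 + 0.22100 × 206.97590 + 0.52400 × 207.97665
= 2.855623 + 49.639847 + 45.741674 + 108.979765 = 207.216909 amu

207.2169 amu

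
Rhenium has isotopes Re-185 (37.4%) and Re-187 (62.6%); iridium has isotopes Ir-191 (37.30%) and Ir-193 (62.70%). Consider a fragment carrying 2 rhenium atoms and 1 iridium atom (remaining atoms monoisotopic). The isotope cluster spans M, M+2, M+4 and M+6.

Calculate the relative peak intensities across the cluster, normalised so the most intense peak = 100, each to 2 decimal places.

11.86 : 59.66 : 100.00 : 55.87

Rhenium pattern (n=2): 0.139876 : 0.468248 : 0.391876
Iridium pattern (n=1): 0.3730 : 0.6270
Convolve the two distributions (both contribute in 2-u steps):
  M: 0.139876×0.3730 = 0.052174
  M+2: 0.139876×0.6270 + 0.468248×0.3730 = 0.262359
  M+4: 0.468248×0.6270 + 0.391876×0.3730 = 0.439761
  M+6: 0.391876×0.6270 = 0.245706
Scale to base peak (0.439761) = 100: 11.86 : 59.66 : 100.00 : 55.87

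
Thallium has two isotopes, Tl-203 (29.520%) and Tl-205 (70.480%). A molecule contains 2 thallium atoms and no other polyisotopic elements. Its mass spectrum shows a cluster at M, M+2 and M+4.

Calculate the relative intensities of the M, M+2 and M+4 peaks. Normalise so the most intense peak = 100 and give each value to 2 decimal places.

17.54 : 83.77 : 100.00

Each Tl atom is independently Tl-203 (p = 0.29520) or Tl-205 (q = 0.70480); the cluster is the binomial expansion (p + q)^2.
P(M) = 0.29520^2 = 0.087143
P(M+2) = 2 × 0.29520^1 × 0.70480^1 = 0.416114
P(M+4) = 0.70480^2 = 0.496743
The M+4 peak is largest (0.496743); scaling to 100 gives 17.54 : 83.77 : 100.00.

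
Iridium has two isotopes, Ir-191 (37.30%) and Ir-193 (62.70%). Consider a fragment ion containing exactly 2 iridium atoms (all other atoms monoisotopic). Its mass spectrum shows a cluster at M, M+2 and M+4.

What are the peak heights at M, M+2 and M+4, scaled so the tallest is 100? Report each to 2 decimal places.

The 2 Ir atoms are independent, so intensities follow the terms of (0.3730 + 0.6270)^2.
P(M) = 0.3730^2 = 0.139129
P(M+2) = 2 × 0.3730^1 × 0.6270^1 = 0.467742
P(M+4) = 0.6270^2 = 0.393129
The M+2 peak is largest (0.467742); scaling to 100 gives 29.74 : 100.00 : 84.05.

29.74 : 100.00 : 84.05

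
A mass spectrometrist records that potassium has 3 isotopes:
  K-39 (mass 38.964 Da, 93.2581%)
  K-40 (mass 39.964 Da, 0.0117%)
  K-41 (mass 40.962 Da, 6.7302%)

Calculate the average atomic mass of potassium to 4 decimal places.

39.0986 Da

Weight each isotope mass by its fractional abundance: 0.932581 × 38.964 + 0.000117 × 39.964 + 0.067302 × 40.962
= 36.33709 + 0.00468 + 2.75682 = 39.09859 Da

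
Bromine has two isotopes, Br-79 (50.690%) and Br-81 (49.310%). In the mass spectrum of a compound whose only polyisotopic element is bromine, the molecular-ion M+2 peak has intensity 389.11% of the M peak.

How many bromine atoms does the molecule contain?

The M+2/M ratio from n Br atoms is n · q/p = n · 0.49310/0.50690.
n = 3.8911 × 0.50690/0.49310 = 4.00 ≈ 4

4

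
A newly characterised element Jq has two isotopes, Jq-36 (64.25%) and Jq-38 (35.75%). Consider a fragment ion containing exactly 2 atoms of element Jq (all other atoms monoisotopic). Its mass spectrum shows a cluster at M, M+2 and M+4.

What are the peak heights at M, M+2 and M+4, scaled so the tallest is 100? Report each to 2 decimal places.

89.86 : 100.00 : 27.82

The 2 Jq atoms are independent, so intensities follow the terms of (0.6425 + 0.3575)^2.
P(M) = 0.6425^2 = 0.412806
P(M+2) = 2 × 0.6425^1 × 0.3575^1 = 0.459388
P(M+4) = 0.3575^2 = 0.127806
The M+2 peak is largest (0.459388); scaling to 100 gives 89.86 : 100.00 : 27.82.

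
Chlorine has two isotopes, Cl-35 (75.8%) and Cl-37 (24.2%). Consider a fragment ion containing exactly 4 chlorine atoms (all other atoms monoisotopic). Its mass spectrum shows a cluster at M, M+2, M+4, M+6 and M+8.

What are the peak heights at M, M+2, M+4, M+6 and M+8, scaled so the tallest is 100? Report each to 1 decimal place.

78.3 : 100.0 : 47.9 : 10.2 : 0.8

The 4 Cl atoms are independent, so intensities follow the terms of (0.758 + 0.242)^4.
P(M) = 0.758^4 = 0.330124
P(M+2) = 4 × 0.758^3 × 0.242^1 = 0.421583
P(M+4) = 6 × 0.758^2 × 0.242^2 = 0.201893
P(M+6) = 4 × 0.758^1 × 0.242^3 = 0.042971
P(M+8) = 0.242^4 = 0.003430
The M+2 peak is largest (0.421583); scaling to 100 gives 78.3 : 100.0 : 47.9 : 10.2 : 0.8.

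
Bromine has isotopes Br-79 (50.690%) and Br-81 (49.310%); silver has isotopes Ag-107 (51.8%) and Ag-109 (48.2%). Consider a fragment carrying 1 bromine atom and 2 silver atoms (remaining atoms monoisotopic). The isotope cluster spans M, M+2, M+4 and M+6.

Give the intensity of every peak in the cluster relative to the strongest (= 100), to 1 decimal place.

35.3 : 100.0 : 94.4 : 29.7

Bromine pattern (n=1): 0.5069 : 0.4931
Silver pattern (n=2): 0.268324 : 0.499352 : 0.232324
Convolve the two distributions (both contribute in 2-u steps):
  M: 0.5069×0.268324 = 0.136013
  M+2: 0.5069×0.499352 + 0.4931×0.268324 = 0.385432
  M+4: 0.5069×0.232324 + 0.4931×0.499352 = 0.363996
  M+6: 0.4931×0.232324 = 0.114559
Scale to base peak (0.385432) = 100: 35.3 : 100.0 : 94.4 : 29.7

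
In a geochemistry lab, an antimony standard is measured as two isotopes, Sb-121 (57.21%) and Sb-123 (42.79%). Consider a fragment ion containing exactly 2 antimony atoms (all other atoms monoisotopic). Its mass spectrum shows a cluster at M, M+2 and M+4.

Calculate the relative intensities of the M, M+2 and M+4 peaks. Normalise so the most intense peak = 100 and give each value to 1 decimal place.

66.8 : 100.0 : 37.4

Each Sb atom is independently Sb-121 (p = 0.5721) or Sb-123 (q = 0.4279); the cluster is the binomial expansion (p + q)^2.
P(M) = 0.5721^2 = 0.327298
P(M+2) = 2 × 0.5721^1 × 0.4279^1 = 0.489603
P(M+4) = 0.4279^2 = 0.183098
The M+2 peak is largest (0.489603); scaling to 100 gives 66.8 : 100.0 : 37.4.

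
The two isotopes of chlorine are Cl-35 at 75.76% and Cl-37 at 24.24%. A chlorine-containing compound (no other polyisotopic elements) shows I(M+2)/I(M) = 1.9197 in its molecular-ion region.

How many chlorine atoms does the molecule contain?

6

The M+2/M ratio from n Cl atoms is n · q/p = n · 0.2424/0.7576.
n = 1.9197 × 0.7576/0.2424 = 6.00 ≈ 6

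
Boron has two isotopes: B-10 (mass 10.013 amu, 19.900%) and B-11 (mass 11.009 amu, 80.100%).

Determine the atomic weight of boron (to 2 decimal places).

10.81 amu

Average mass = Σ (abundance × isotope mass) = 0.19900 × 10.013 + 0.80100 × 11.009
= 1.9926 + 8.8182 = 10.8108 amu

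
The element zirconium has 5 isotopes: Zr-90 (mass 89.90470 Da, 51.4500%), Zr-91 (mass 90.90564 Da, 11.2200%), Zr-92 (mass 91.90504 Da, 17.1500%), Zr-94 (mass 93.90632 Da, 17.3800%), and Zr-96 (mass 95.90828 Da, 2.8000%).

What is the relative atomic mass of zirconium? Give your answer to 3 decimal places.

Weight each isotope mass by its fractional abundance: 0.514500 × 89.90470 + 0.112200 × 90.90564 + 0.171500 × 91.90504 + 0.173800 × 93.90632 + 0.028000 × 95.90828
= 46.255968 + 10.199613 + 15.761714 + 16.320918 + 2.685432 = 91.223645 Da

91.224 Da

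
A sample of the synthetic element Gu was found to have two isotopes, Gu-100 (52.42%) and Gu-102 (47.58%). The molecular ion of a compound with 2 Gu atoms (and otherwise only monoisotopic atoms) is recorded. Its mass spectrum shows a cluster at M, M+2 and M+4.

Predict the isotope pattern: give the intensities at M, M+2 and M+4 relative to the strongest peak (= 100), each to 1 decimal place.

55.1 : 100.0 : 45.4

Each Gu atom is independently Gu-100 (p = 0.5242) or Gu-102 (q = 0.4758); the cluster is the binomial expansion (p + q)^2.
P(M) = 0.5242^2 = 0.274786
P(M+2) = 2 × 0.5242^1 × 0.4758^1 = 0.498829
P(M+4) = 0.4758^2 = 0.226386
The M+2 peak is largest (0.498829); scaling to 100 gives 55.1 : 100.0 : 45.4.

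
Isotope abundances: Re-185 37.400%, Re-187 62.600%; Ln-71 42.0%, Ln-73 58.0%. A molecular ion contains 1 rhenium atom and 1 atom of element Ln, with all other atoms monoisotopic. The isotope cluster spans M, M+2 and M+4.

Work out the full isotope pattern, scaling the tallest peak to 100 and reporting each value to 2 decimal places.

32.74 : 100.00 : 75.67

Rhenium pattern (n=1): 0.3740 : 0.6260
Element Ln pattern (n=1): 0.4200 : 0.5800
Convolve the two distributions (both contribute in 2-u steps):
  M: 0.3740×0.4200 = 0.157080
  M+2: 0.3740×0.5800 + 0.6260×0.4200 = 0.479840
  M+4: 0.6260×0.5800 = 0.363080
Scale to base peak (0.479840) = 100: 32.74 : 100.00 : 75.67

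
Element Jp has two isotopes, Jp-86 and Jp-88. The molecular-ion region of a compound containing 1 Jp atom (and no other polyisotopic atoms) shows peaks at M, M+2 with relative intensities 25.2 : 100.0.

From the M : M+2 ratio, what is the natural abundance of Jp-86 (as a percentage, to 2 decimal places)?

20.13%

Write p for the Jp-86 fraction. I(M+2)/I(M) = [C(1,1)·p^0·(1−p)] / p^1 = 1·(1−p)/p = 100.0/25.2 = 3.9683
(1−p)/p = 3.9683/1 = 3.9683  ⇒  p = 1/(1 + 3.9683) = 0.2013
Jp-86: 20.13%, Jp-88: 79.87%.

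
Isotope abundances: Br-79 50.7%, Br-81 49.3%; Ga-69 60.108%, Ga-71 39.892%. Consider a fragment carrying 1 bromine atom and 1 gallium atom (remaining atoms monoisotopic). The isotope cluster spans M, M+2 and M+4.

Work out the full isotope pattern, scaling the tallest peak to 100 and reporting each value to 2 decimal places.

61.12 : 100.00 : 39.45

Bromine pattern (n=1): 0.5070 : 0.4930
Gallium pattern (n=1): 0.60108 : 0.39892
Convolve the two distributions (both contribute in 2-u steps):
  M: 0.5070×0.60108 = 0.304748
  M+2: 0.5070×0.39892 + 0.4930×0.60108 = 0.498585
  M+4: 0.4930×0.39892 = 0.196668
Scale to base peak (0.498585) = 100: 61.12 : 100.00 : 39.45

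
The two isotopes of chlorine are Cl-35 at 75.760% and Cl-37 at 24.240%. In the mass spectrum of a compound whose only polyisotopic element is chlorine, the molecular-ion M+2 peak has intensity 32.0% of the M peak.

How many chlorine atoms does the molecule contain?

1

With n Cl atoms, P(M+2)/P(M) = C(n,1)·p^(n−1)q / p^n = n·q/p = n · 0.24240/0.75760.
n = 0.320 × 0.75760/0.24240 = 1.00 ≈ 1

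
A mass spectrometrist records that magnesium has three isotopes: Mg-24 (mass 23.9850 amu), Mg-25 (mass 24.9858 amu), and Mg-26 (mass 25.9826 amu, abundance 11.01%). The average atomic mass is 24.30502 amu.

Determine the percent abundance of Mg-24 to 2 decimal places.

The remaining 88.99% is split between Mg-24 (fraction x) and Mg-25 (fraction 0.8899 − x).
Substituting: 23.9850x + 24.9858(0.8899 − x) = 21.44433574
(23.9850 − 24.9858)x = -0.79052768  ⇒  x = 0.78990, y = 0.10000
Mg-24: 78.99%, Mg-25: 10.00%.

78.99%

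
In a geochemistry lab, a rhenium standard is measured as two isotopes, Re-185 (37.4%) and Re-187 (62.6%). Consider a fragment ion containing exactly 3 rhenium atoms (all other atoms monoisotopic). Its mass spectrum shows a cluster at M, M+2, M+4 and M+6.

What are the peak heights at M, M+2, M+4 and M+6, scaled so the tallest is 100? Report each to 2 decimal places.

Expanding (0.374 + 0.626)^3:
P(M) = 0.374^3 = 0.052314
P(M+2) = 3 × 0.374^2 × 0.626^1 = 0.262687
P(M+4) = 3 × 0.374^1 × 0.626^2 = 0.439685
P(M+6) = 0.626^3 = 0.245314
The M+4 peak is largest (0.439685); scaling to 100 gives 11.90 : 59.74 : 100.00 : 55.79.

11.90 : 59.74 : 100.00 : 55.79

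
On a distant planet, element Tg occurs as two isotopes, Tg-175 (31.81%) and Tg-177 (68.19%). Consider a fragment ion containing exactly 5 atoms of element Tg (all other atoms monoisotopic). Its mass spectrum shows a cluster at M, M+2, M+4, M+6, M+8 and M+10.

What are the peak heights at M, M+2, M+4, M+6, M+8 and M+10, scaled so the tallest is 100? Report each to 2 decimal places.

0.95 : 10.15 : 43.52 : 93.30 : 100.00 : 42.87

The 5 Tg atoms are independent, so intensities follow the terms of (0.3181 + 0.6819)^5.
P(M) = 0.3181^5 = 0.003257
P(M+2) = 5 × 0.3181^4 × 0.6819^1 = 0.034910
P(M+4) = 10 × 0.3181^3 × 0.6819^2 = 0.149669
P(M+6) = 10 × 0.3181^2 × 0.6819^3 = 0.320841
P(M+8) = 5 × 0.3181^1 × 0.6819^4 = 0.343888
P(M+10) = 0.6819^5 = 0.147436
The M+8 peak is largest (0.343888); scaling to 100 gives 0.95 : 10.15 : 43.52 : 93.30 : 100.00 : 42.87.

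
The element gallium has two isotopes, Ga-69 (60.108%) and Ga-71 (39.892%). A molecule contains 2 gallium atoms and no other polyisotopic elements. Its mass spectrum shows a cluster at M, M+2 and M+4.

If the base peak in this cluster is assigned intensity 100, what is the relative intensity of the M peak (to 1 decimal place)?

75.3

Binomial terms of (0.60108 + 0.39892)^2: M 0.3613, M+2 0.4796, M+4 0.1591 → M+2 is the base peak.
P(M+2) = C(2,1) × 0.60108^1 × 0.39892^1 = 2 × 0.60108 × 0.39892 = 0.479566 (base)
P(M) = C(2,0) × 0.60108^2 × 0.39892^0 = 1 × 0.36129717 × 1.0000 = 0.361297
Relative intensity = 0.361297 / 0.479566 × 100 = 75.3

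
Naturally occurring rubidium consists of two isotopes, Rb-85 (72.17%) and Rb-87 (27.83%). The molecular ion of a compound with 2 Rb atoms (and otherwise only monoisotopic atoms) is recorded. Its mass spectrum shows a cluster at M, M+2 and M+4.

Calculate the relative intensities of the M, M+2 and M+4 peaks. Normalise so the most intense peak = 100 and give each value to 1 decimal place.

Expanding (0.7217 + 0.2783)^2:
P(M) = 0.7217^2 = 0.520851
P(M+2) = 2 × 0.7217^1 × 0.2783^1 = 0.401698
P(M+4) = 0.2783^2 = 0.077451
The M peak is largest (0.520851); scaling to 100 gives 100.0 : 77.1 : 14.9.

100.0 : 77.1 : 14.9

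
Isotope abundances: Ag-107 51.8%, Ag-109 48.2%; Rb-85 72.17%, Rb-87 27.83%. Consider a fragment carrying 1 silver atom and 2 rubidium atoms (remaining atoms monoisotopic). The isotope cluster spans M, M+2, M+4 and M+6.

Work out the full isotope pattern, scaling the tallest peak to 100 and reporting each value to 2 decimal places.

58.76 : 100.00 : 50.91 : 8.13

Silver pattern (n=1): 0.5180 : 0.4820
Rubidium pattern (n=2): 0.52085089 : 0.40169822 : 0.07745089
Convolve the two distributions (both contribute in 2-u steps):
  M: 0.5180×0.52085089 = 0.269801
  M+2: 0.5180×0.40169822 + 0.4820×0.52085089 = 0.459130
  M+4: 0.5180×0.07745089 + 0.4820×0.40169822 = 0.233738
  M+6: 0.4820×0.07745089 = 0.037331
Scale to base peak (0.459130) = 100: 58.76 : 100.00 : 50.91 : 8.13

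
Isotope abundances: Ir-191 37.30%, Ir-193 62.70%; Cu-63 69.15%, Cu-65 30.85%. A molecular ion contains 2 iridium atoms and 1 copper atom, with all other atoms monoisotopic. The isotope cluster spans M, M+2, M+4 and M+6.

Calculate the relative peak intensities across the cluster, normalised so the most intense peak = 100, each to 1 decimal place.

Iridium pattern (n=2): 0.139129 : 0.467742 : 0.393129
Copper pattern (n=1): 0.6915 : 0.3085
Convolve the two distributions (both contribute in 2-u steps):
  M: 0.139129×0.6915 = 0.096208
  M+2: 0.139129×0.3085 + 0.467742×0.6915 = 0.366365
  M+4: 0.467742×0.3085 + 0.393129×0.6915 = 0.416147
  M+6: 0.393129×0.3085 = 0.121280
Scale to base peak (0.416147) = 100: 23.1 : 88.0 : 100.0 : 29.1

23.1 : 88.0 : 100.0 : 29.1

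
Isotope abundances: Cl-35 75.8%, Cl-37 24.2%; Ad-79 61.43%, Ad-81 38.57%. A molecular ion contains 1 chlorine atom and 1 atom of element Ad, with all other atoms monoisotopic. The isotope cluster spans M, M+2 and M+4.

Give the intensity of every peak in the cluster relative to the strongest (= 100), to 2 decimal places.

Chlorine pattern (n=1): 0.7580 : 0.2420
Element Ad pattern (n=1): 0.6143 : 0.3857
Convolve the two distributions (both contribute in 2-u steps):
  M: 0.7580×0.6143 = 0.465639
  M+2: 0.7580×0.3857 + 0.2420×0.6143 = 0.441021
  M+4: 0.2420×0.3857 = 0.093339
Scale to base peak (0.465639) = 100: 100.00 : 94.71 : 20.05

100.00 : 94.71 : 20.05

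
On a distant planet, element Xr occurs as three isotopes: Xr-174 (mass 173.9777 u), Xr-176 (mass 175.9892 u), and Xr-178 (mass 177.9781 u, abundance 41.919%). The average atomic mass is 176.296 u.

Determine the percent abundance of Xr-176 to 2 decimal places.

Let x and y be the fractions of Xr-174 and Xr-176. Then x + y = 1 − 0.41919 = 0.58081 and 173.9777x + 175.9892y = 176.296 − 0.41919×177.9781 = 101.689360261.
Substituting: 173.9777x + 175.9892(0.58081 − x) = 101.689360261
(173.9777 − 175.9892)x = -0.526926991  ⇒  x = 0.26196, y = 0.31885
Xr-174: 26.20%, Xr-176: 31.89%.

31.89%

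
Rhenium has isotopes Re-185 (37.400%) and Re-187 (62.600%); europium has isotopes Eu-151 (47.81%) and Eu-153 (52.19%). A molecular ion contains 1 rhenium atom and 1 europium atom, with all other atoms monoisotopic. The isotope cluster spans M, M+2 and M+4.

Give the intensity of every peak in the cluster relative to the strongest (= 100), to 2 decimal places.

36.16 : 100.00 : 66.07

Rhenium pattern (n=1): 0.3740 : 0.6260
Europium pattern (n=1): 0.4781 : 0.5219
Convolve the two distributions (both contribute in 2-u steps):
  M: 0.3740×0.4781 = 0.178809
  M+2: 0.3740×0.5219 + 0.6260×0.4781 = 0.494481
  M+4: 0.6260×0.5219 = 0.326709
Scale to base peak (0.494481) = 100: 36.16 : 100.00 : 66.07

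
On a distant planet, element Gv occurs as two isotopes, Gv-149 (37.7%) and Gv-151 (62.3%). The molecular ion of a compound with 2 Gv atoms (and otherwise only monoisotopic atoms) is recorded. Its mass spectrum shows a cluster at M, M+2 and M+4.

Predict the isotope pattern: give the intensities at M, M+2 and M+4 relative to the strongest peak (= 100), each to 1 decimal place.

Each Gv atom is independently Gv-149 (p = 0.377) or Gv-151 (q = 0.623); the cluster is the binomial expansion (p + q)^2.
P(M) = 0.377^2 = 0.142129
P(M+2) = 2 × 0.377^1 × 0.623^1 = 0.469742
P(M+4) = 0.623^2 = 0.388129
The M+2 peak is largest (0.469742); scaling to 100 gives 30.3 : 100.0 : 82.6.

30.3 : 100.0 : 82.6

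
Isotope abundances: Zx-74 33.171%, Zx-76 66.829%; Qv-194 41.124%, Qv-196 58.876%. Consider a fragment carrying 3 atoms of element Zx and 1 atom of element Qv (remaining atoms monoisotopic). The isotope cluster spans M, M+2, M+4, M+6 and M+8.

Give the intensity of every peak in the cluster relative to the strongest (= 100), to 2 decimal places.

Element Zx pattern (n=3): 0.03649856 : 0.2205989 : 0.44443653 : 0.29846602
Element Qv pattern (n=1): 0.41124 : 0.58876
Convolve the two distributions (both contribute in 2-u steps):
  M: 0.03649856×0.41124 = 0.015010
  M+2: 0.03649856×0.58876 + 0.2205989×0.41124 = 0.112208
  M+4: 0.2205989×0.58876 + 0.44443653×0.41124 = 0.312650
  M+6: 0.44443653×0.58876 + 0.29846602×0.41124 = 0.384408
  M+8: 0.29846602×0.58876 = 0.175725
Scale to base peak (0.384408) = 100: 3.90 : 29.19 : 81.33 : 100.00 : 45.71

3.90 : 29.19 : 81.33 : 100.00 : 45.71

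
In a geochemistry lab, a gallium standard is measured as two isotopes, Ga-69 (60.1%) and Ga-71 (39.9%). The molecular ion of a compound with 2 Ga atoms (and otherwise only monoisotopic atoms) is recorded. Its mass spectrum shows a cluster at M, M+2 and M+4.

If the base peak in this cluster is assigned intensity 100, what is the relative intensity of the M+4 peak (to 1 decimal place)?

33.2

(0.601 + 0.399)^2 gives M 0.3612, M+2 0.4796, M+4 0.1592; the largest is M+2.
P(M+2) = C(2,1) × 0.601^1 × 0.399^1 = 2 × 0.6010 × 0.3990 = 0.479598 (base)
P(M+4) = C(2,2) × 0.601^0 × 0.399^2 = 1 × 1.0000 × 0.159201 = 0.159201
Relative intensity = 0.159201 / 0.479598 × 100 = 33.2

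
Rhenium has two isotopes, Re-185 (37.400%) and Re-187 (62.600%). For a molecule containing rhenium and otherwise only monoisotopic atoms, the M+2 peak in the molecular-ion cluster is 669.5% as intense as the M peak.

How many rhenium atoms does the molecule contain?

4

With n Re atoms, P(M+2)/P(M) = C(n,1)·p^(n−1)q / p^n = n·q/p = n · 0.62600/0.37400.
n = 6.695 × 0.37400/0.62600 = 4.00 ≈ 4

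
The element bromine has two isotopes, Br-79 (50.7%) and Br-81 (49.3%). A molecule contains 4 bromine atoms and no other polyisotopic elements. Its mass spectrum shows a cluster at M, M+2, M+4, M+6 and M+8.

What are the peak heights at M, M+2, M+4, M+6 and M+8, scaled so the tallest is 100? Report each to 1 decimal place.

Each Br atom is independently Br-79 (p = 0.507) or Br-81 (q = 0.493); the cluster is the binomial expansion (p + q)^4.
P(M) = 0.507^4 = 0.066074
P(M+2) = 4 × 0.507^3 × 0.493^1 = 0.256999
P(M+4) = 6 × 0.507^2 × 0.493^2 = 0.374853
P(M+6) = 4 × 0.507^1 × 0.493^3 = 0.243001
P(M+8) = 0.493^4 = 0.059073
The M+4 peak is largest (0.374853); scaling to 100 gives 17.6 : 68.6 : 100.0 : 64.8 : 15.8.

17.6 : 68.6 : 100.0 : 64.8 : 15.8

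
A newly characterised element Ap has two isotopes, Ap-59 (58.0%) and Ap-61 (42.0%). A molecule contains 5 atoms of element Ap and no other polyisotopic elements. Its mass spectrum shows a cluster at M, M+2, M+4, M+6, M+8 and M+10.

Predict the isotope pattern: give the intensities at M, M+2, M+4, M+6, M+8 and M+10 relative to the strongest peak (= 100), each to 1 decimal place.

19.1 : 69.0 : 100.0 : 72.4 : 26.2 : 3.8

The 5 Ap atoms are independent, so intensities follow the terms of (0.580 + 0.420)^5.
P(M) = 0.580^5 = 0.065636
P(M+2) = 5 × 0.580^4 × 0.420^1 = 0.237646
P(M+4) = 10 × 0.580^3 × 0.420^2 = 0.344178
P(M+6) = 10 × 0.580^2 × 0.420^3 = 0.249232
P(M+8) = 5 × 0.580^1 × 0.420^4 = 0.090239
P(M+10) = 0.420^5 = 0.013069
The M+4 peak is largest (0.344178); scaling to 100 gives 19.1 : 69.0 : 100.0 : 72.4 : 26.2 : 3.8.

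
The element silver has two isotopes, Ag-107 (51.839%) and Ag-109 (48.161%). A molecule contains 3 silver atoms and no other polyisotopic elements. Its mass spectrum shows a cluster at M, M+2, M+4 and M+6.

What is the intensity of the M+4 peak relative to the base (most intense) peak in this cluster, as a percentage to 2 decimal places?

Term probabilities: M 0.1393, M+2 0.3883, M+4 0.3607, M+6 0.1117. Base peak = M+2.
P(M+2) = C(3,1) × 0.51839^2 × 0.48161^1 = 3 × 0.26872819 × 0.48161 = 0.388267 (base)
P(M+4) = C(3,2) × 0.51839^1 × 0.48161^2 = 3 × 0.51839 × 0.23194819 = 0.360719
Relative intensity = 0.360719 / 0.388267 × 100 = 92.90

92.90%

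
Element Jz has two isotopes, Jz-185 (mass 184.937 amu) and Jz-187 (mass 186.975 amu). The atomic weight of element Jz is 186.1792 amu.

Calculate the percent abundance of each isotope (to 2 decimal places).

Jz-185: 39.05%, Jz-187: 60.95%

Let x be the fractional abundance of Jz-185; then Jz-187 has abundance 1 − x.
184.937·x + 186.975·(1 − x) = 186.1792
(184.937 − 186.975)·x = 186.1792 − 186.975
x = -0.7958 / -2.038 = 0.39048 → 39.05% Jz-185, 60.95% Jz-187.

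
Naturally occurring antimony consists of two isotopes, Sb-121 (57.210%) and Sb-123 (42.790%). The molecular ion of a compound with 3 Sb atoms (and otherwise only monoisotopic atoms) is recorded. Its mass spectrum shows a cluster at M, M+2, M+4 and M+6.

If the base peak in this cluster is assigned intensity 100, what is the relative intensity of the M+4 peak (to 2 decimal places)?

74.79

Term probabilities: M 0.1872, M+2 0.4202, M+4 0.3143, M+6 0.0783. Base peak = M+2.
P(M+2) = C(3,1) × 0.57210^2 × 0.42790^1 = 3 × 0.32729841 × 0.4279 = 0.420153 (base)
P(M+4) = C(3,2) × 0.57210^1 × 0.42790^2 = 3 × 0.5721 × 0.18309841 = 0.314252
Relative intensity = 0.314252 / 0.420153 × 100 = 74.79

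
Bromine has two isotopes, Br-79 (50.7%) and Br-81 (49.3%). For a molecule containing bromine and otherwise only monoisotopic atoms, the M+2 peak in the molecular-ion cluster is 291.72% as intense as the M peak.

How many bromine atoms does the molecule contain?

With n Br atoms, P(M+2)/P(M) = C(n,1)·p^(n−1)q / p^n = n·q/p = n · 0.493/0.507.
n = 2.9172 × 0.507/0.493 = 3.00 ≈ 3

3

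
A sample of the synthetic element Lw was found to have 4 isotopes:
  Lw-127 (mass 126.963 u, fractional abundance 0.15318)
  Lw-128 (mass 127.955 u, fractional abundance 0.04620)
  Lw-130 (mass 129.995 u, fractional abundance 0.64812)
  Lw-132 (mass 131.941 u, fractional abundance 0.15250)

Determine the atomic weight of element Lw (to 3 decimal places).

Average mass = Σ (abundance × isotope mass) = 0.15318 × 126.963 + 0.04620 × 127.955 + 0.64812 × 129.995 + 0.15250 × 131.941
= 19.4482 + 5.9115 + 84.2524 + 20.1210 = 129.7331 u

129.733 u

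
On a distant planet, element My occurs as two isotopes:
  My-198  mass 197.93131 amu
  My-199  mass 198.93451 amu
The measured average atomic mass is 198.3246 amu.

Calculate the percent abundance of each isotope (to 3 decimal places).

My-198: 60.796%, My-199: 39.204%

With x = fraction of My-198 (so My-199 is 1 − x):
197.93131·x + 198.93451·(1 − x) = 198.3246
(197.93131 − 198.93451)·x = 198.3246 − 198.93451
x = -0.60991 / -1.00320 = 0.60796 → 60.796% My-198, 39.204% My-199.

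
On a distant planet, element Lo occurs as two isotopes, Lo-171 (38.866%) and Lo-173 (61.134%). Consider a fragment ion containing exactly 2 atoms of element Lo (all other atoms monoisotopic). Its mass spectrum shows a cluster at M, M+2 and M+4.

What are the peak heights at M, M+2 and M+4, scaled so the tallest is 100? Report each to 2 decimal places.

31.79 : 100.00 : 78.65

Expanding (0.38866 + 0.61134)^2:
P(M) = 0.38866^2 = 0.151057
P(M+2) = 2 × 0.38866^1 × 0.61134^1 = 0.475207
P(M+4) = 0.61134^2 = 0.373737
The M+2 peak is largest (0.475207); scaling to 100 gives 31.79 : 100.00 : 78.65.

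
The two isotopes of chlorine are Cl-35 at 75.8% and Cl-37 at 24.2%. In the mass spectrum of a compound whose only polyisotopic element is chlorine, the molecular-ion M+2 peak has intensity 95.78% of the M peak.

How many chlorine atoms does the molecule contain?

3

With n Cl atoms, P(M+2)/P(M) = C(n,1)·p^(n−1)q / p^n = n·q/p = n · 0.242/0.758.
n = 0.9578 × 0.758/0.242 = 3.00 ≈ 3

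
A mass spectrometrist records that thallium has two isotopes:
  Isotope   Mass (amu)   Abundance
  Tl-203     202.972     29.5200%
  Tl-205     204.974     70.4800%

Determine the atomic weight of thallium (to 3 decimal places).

Ar = Σ fᵢ·mᵢ = 0.295200 × 202.972 + 0.704800 × 204.974
= 59.9173 + 144.4657 = 204.3830 amu

204.383 amu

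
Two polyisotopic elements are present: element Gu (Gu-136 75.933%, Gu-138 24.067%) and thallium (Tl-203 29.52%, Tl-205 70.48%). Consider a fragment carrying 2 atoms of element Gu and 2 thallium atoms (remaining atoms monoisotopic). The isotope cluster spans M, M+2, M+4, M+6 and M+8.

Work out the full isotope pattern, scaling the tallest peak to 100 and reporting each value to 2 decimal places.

Element Gu pattern (n=2): 0.57658205 : 0.3654959 : 0.05792205
Thallium pattern (n=2): 0.08714304 : 0.41611392 : 0.49674304
Convolve the two distributions (both contribute in 2-u steps):
  M: 0.57658205×0.08714304 = 0.050245
  M+2: 0.57658205×0.41611392 + 0.3654959×0.08714304 = 0.271774
  M+4: 0.57658205×0.49674304 + 0.3654959×0.41611392 + 0.05792205×0.08714304 = 0.443549
  M+6: 0.3654959×0.49674304 + 0.05792205×0.41611392 = 0.205660
  M+8: 0.05792205×0.49674304 = 0.028772
Scale to base peak (0.443549) = 100: 11.33 : 61.27 : 100.00 : 46.37 : 6.49

11.33 : 61.27 : 100.00 : 46.37 : 6.49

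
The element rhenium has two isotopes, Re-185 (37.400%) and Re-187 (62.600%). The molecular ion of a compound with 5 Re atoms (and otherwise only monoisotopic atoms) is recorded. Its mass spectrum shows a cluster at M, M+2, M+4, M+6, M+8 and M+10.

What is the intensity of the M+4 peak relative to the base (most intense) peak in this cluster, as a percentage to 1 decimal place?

59.7%

Term probabilities: M 0.0073, M+2 0.0612, M+4 0.2050, M+6 0.3431, M+8 0.2872, M+10 0.0961. Base peak = M+6.
P(M+6) = C(5,3) × 0.37400^2 × 0.62600^3 = 10 × 0.139876 × 0.24531438 = 0.343136 (base)
P(M+4) = C(5,2) × 0.37400^3 × 0.62600^2 = 10 × 0.05231362 × 0.391876 = 0.205005
Relative intensity = 0.205005 / 0.343136 × 100 = 59.7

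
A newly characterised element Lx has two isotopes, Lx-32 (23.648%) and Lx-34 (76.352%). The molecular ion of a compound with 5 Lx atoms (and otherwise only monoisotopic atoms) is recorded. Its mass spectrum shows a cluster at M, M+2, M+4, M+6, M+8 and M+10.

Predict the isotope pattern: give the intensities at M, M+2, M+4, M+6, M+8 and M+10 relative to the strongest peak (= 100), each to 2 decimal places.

The 5 Lx atoms are independent, so intensities follow the terms of (0.23648 + 0.76352)^5.
P(M) = 0.23648^5 = 0.000740
P(M+2) = 5 × 0.23648^4 × 0.76352^1 = 0.011939
P(M+4) = 10 × 0.23648^3 × 0.76352^2 = 0.077095
P(M+6) = 10 × 0.23648^2 × 0.76352^3 = 0.248914
P(M+8) = 5 × 0.23648^1 × 0.76352^4 = 0.401833
P(M+10) = 0.76352^5 = 0.259479
The M+8 peak is largest (0.401833); scaling to 100 gives 0.18 : 2.97 : 19.19 : 61.94 : 100.00 : 64.57.

0.18 : 2.97 : 19.19 : 61.94 : 100.00 : 64.57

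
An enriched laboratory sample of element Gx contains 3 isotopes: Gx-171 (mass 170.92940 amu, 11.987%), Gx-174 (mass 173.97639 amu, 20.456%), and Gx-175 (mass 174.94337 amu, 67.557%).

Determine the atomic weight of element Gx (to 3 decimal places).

174.264 amu

Average mass = Σ (abundance × isotope mass) = 0.11987 × 170.92940 + 0.20456 × 173.97639 + 0.67557 × 174.94337
= 20.489307 + 35.588610 + 118.186492 = 174.264409 amu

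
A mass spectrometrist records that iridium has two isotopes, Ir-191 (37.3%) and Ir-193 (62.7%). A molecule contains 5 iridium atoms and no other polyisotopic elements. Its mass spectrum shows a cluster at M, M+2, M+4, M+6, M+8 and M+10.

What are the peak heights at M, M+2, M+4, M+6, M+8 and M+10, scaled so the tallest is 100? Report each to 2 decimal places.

The 5 Ir atoms are independent, so intensities follow the terms of (0.373 + 0.627)^5.
P(M) = 0.373^5 = 0.007220
P(M+2) = 5 × 0.373^4 × 0.627^1 = 0.060684
P(M+4) = 10 × 0.373^3 × 0.627^2 = 0.204015
P(M+6) = 10 × 0.373^2 × 0.627^3 = 0.342942
P(M+8) = 5 × 0.373^1 × 0.627^4 = 0.288237
P(M+10) = 0.627^5 = 0.096903
The M+6 peak is largest (0.342942); scaling to 100 gives 2.11 : 17.70 : 59.49 : 100.00 : 84.05 : 28.26.

2.11 : 17.70 : 59.49 : 100.00 : 84.05 : 28.26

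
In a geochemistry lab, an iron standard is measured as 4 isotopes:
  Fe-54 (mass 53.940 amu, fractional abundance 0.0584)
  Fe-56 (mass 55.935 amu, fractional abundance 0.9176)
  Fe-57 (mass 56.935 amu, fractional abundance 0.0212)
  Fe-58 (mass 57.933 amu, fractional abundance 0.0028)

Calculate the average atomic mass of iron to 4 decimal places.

55.8453 amu

Ar = Σ fᵢ·mᵢ = 0.0584 × 53.940 + 0.9176 × 55.935 + 0.0212 × 56.935 + 0.0028 × 57.933
= 3.15010 + 51.32596 + 1.20702 + 0.16221 = 55.84529 amu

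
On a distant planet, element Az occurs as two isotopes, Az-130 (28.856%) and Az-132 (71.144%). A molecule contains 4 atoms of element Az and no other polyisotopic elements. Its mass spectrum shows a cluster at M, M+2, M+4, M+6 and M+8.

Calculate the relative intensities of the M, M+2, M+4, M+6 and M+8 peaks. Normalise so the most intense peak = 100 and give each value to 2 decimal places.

The 4 Az atoms are independent, so intensities follow the terms of (0.28856 + 0.71144)^4.
P(M) = 0.28856^4 = 0.006933
P(M+2) = 4 × 0.28856^3 × 0.71144^1 = 0.068376
P(M+4) = 6 × 0.28856^2 × 0.71144^2 = 0.252872
P(M+6) = 4 × 0.28856^1 × 0.71144^3 = 0.415634
P(M+8) = 0.71144^4 = 0.256185
The M+6 peak is largest (0.415634); scaling to 100 gives 1.67 : 16.45 : 60.84 : 100.00 : 61.64.

1.67 : 16.45 : 60.84 : 100.00 : 61.64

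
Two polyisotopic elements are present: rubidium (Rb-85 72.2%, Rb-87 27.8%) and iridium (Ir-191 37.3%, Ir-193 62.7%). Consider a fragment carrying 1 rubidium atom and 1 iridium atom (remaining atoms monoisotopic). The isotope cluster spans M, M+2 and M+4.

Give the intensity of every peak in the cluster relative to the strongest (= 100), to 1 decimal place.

Rubidium pattern (n=1): 0.7220 : 0.2780
Iridium pattern (n=1): 0.3730 : 0.6270
Convolve the two distributions (both contribute in 2-u steps):
  M: 0.7220×0.3730 = 0.269306
  M+2: 0.7220×0.6270 + 0.2780×0.3730 = 0.556388
  M+4: 0.2780×0.6270 = 0.174306
Scale to base peak (0.556388) = 100: 48.4 : 100.0 : 31.3

48.4 : 100.0 : 31.3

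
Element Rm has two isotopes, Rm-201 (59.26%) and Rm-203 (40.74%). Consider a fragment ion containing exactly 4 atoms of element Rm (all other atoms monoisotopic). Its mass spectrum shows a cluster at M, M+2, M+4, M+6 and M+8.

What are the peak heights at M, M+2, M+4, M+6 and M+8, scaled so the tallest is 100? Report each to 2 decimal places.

Each Rm atom is independently Rm-201 (p = 0.5926) or Rm-203 (q = 0.4074); the cluster is the binomial expansion (p + q)^4.
P(M) = 0.5926^4 = 0.123324
P(M+2) = 4 × 0.5926^3 × 0.4074^1 = 0.339130
P(M+4) = 6 × 0.5926^2 × 0.4074^2 = 0.349717
P(M+6) = 4 × 0.5926^1 × 0.4074^3 = 0.160282
P(M+8) = 0.4074^4 = 0.027548
The M+4 peak is largest (0.349717); scaling to 100 gives 35.26 : 96.97 : 100.00 : 45.83 : 7.88.

35.26 : 96.97 : 100.00 : 45.83 : 7.88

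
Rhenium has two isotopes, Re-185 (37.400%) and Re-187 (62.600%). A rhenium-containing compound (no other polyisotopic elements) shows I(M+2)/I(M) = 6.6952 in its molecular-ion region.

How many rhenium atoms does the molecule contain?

The M+2/M ratio from n Re atoms is n · q/p = n · 0.62600/0.37400.
n = 6.6952 × 0.37400/0.62600 = 4.00 ≈ 4

4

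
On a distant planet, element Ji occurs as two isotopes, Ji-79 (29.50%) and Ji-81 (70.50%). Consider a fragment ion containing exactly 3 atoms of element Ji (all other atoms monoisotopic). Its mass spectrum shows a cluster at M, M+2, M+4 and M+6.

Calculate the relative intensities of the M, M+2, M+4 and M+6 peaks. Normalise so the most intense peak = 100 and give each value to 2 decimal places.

5.84 : 41.84 : 100.00 : 79.66

Each Ji atom is independently Ji-79 (p = 0.2950) or Ji-81 (q = 0.7050); the cluster is the binomial expansion (p + q)^3.
P(M) = 0.2950^3 = 0.025672
P(M+2) = 3 × 0.2950^2 × 0.7050^1 = 0.184058
P(M+4) = 3 × 0.2950^1 × 0.7050^2 = 0.439867
P(M+6) = 0.7050^3 = 0.350403
The M+4 peak is largest (0.439867); scaling to 100 gives 5.84 : 41.84 : 100.00 : 79.66.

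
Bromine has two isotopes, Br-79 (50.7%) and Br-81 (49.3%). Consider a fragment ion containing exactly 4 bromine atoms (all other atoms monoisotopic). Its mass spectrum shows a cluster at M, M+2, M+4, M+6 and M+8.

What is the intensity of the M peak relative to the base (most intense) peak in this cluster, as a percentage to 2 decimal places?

Binomial terms of (0.507 + 0.493)^4: M 0.0661, M+2 0.2570, M+4 0.3749, M+6 0.2430, M+8 0.0591 → M+4 is the base peak.
P(M+4) = C(4,2) × 0.507^2 × 0.493^2 = 6 × 0.257049 × 0.243049 = 0.374853 (base)
P(M) = C(4,0) × 0.507^4 × 0.493^0 = 1 × 0.06607419 × 1.0000 = 0.066074
Relative intensity = 0.066074 / 0.374853 × 100 = 17.63

17.63%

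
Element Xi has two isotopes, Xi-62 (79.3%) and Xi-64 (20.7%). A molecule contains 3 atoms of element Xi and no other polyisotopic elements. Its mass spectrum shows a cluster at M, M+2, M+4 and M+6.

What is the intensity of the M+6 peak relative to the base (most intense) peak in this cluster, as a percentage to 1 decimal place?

Binomial terms of (0.793 + 0.207)^3: M 0.4987, M+2 0.3905, M+4 0.1019, M+6 0.0089 → M is the base peak.
P(M) = C(3,0) × 0.793^3 × 0.207^0 = 1 × 0.49867726 × 1.0000 = 0.498677 (base)
P(M+6) = C(3,3) × 0.793^0 × 0.207^3 = 1 × 1.0000 × 0.00886974 = 0.008870
Relative intensity = 0.008870 / 0.498677 × 100 = 1.8

1.8%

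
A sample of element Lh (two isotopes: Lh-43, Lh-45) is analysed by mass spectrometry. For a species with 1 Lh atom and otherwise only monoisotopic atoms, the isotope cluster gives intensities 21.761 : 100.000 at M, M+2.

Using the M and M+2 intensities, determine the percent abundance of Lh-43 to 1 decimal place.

17.9%

Write p for the Lh-43 fraction. I(M+2)/I(M) = [C(1,1)·p^0·(1−p)] / p^1 = 1·(1−p)/p = 100.000/21.761 = 4.5954
(1−p)/p = 4.5954/1 = 4.5954  ⇒  p = 1/(1 + 4.5954) = 0.1787
Lh-43: 17.9%, Lh-45: 82.1%.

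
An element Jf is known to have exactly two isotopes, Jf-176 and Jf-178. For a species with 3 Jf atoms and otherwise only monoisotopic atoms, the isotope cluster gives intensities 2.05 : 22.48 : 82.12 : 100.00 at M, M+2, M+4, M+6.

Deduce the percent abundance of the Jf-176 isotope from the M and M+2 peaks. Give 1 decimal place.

21.5%

Write p for the Jf-176 fraction. I(M+2)/I(M) = [C(3,1)·p^2·(1−p)] / p^3 = 3·(1−p)/p = 22.48/2.05 = 10.9659
(1−p)/p = 10.9659/3 = 3.6553  ⇒  p = 1/(1 + 3.6553) = 0.2148
Jf-176: 21.5%, Jf-178: 78.5%.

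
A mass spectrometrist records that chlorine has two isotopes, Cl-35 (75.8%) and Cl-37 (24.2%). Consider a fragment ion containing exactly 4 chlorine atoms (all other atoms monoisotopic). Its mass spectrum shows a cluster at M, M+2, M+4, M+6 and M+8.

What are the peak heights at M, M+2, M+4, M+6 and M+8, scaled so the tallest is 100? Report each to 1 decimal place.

78.3 : 100.0 : 47.9 : 10.2 : 0.8

Each Cl atom is independently Cl-35 (p = 0.758) or Cl-37 (q = 0.242); the cluster is the binomial expansion (p + q)^4.
P(M) = 0.758^4 = 0.330124
P(M+2) = 4 × 0.758^3 × 0.242^1 = 0.421583
P(M+4) = 6 × 0.758^2 × 0.242^2 = 0.201893
P(M+6) = 4 × 0.758^1 × 0.242^3 = 0.042971
P(M+8) = 0.242^4 = 0.003430
The M+2 peak is largest (0.421583); scaling to 100 gives 78.3 : 100.0 : 47.9 : 10.2 : 0.8.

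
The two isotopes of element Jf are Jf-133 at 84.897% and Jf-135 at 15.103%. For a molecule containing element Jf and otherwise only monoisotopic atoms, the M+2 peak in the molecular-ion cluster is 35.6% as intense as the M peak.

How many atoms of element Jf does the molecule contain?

2

With n Jf atoms, P(M+2)/P(M) = C(n,1)·p^(n−1)q / p^n = n·q/p = n · 0.15103/0.84897.
n = 0.356 × 0.84897/0.15103 = 2.00 ≈ 2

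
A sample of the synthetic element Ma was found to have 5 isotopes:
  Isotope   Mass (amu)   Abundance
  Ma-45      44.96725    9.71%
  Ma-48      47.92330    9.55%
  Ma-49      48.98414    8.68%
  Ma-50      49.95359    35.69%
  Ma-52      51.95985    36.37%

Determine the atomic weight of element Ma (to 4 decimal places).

49.9211 amu

The abundance-weighted mean is 0.0971 × 44.96725 + 0.0955 × 47.92330 + 0.0868 × 48.98414 + 0.3569 × 49.95359 + 0.3637 × 51.95985
= 4.366320 + 4.576675 + 4.251823 + 17.828436 + 18.897797 = 49.921051 amu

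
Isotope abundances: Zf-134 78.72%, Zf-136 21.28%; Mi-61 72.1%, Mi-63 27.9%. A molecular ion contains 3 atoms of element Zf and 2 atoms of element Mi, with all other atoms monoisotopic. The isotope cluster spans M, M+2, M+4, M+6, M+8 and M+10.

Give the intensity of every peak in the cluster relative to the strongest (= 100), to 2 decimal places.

63.10 : 100.00 : 62.88 : 19.61 : 3.04 : 0.19

Element Zf pattern (n=3): 0.48781512 : 0.39560616 : 0.10694232 : 0.0096364
Element Mi pattern (n=2): 0.519841 : 0.402318 : 0.077841
Convolve the two distributions (both contribute in 2-u steps):
  M: 0.48781512×0.519841 = 0.253586
  M+2: 0.48781512×0.402318 + 0.39560616×0.519841 = 0.401909
  M+4: 0.48781512×0.077841 + 0.39560616×0.402318 + 0.10694232×0.519841 = 0.252724
  M+6: 0.39560616×0.077841 + 0.10694232×0.402318 + 0.0096364×0.519841 = 0.078829
  M+8: 0.10694232×0.077841 + 0.0096364×0.402318 = 0.012201
  M+10: 0.0096364×0.077841 = 0.000750
Scale to base peak (0.401909) = 100: 63.10 : 100.00 : 62.88 : 19.61 : 3.04 : 0.19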